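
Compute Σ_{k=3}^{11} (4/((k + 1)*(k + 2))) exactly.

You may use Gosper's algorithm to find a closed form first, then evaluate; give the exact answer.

Compute t_(k+1)/t_k: get (k + 1)/(k + 3).
Normal form (A,B,C) = (k + 1, k + 3, 1).
Solve (k + 1)·f(k+1) − (k + 2)·f(k) = 1.
Degrees (1,1,0) ⇒ d ≤ 1.
Solve for f: f(k) = k (degree 1 ≤ 1).
So s_k = (B(k−1)f/C)·t_k = (k*(k + 2))·t_k = 4*k/(k + 1).
Check: Δs_k = 4/(k**2 + 3*k + 2). ✓
Telescoping: Σ = s_(12) − s_(3) = 48/13 − (3) = 9/13.

Σ = 9/13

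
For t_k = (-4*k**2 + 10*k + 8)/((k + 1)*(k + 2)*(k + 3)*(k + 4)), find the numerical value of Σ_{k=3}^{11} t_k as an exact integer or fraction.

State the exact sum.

The ratio is (k + 1)*(5*k - 2*(k + 1)**2 + 9)/((k + 5)*(-2*k**2 + 5*k + 4)).
Normal form (A,B,C) = (k + 1, k + 5, k**2 - 5*k/2 - 2).
Key eq: (k + 1)·f(k+1) = (k + 4)·f(k) + (k**2 - 5*k/2 - 2).
Bound: deg f ≤ 3.
Match coefficients ⇒ f(k) = -k*(k**2 + 30*k + 17)/24.
So s_k = (B(k−1)f/C)·t_k = (-k*(k + 4)*(k**2 + 30*k + 17)/(12*(2*k**2 - 5*k - 4)))·t_k = k*(k**2 + 30*k + 17)/(6*(k + 1)*(k + 2)*(k + 3)).
Check: Δs_k = 2*(-2*k**2 + 5*k + 4)/(k**4 + 10*k**3 + 35*k**2 + 50*k + 24). ✓
Σ_(k=3)^(11) t_k = s_(12) − s_(3) = 521/1365 − (29/60) = -37/364.

Σ = -37/364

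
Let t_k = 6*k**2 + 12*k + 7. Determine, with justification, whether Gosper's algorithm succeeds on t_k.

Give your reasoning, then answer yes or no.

Ratio r(k) = (6*k**2 + 24*k + 25)/(6*k**2 + 12*k + 7).
Factor: A=1; B=1; C=k**2 + 2*k + 7/6.
Solve (1)·f(k+1) − (1)·f(k) = k**2 + 2*k + 7/6.
From deg A=0, deg B=0, deg C=2: d=3.
Solving with deg f ≤ 3: f(k) = k*(2*k**2 + 3*k + 2)/6.
Certificate R = B(k−1)f/C = k*(2*k**2 + 3*k + 2)/(6*k**2 + 12*k + 7) gives s_k = k*(2*k**2 + 3*k + 2).
Δs = 6*k**2 + 12*k + 7, as required.

Yes. s_k = k*(2*k**2 + 3*k + 2).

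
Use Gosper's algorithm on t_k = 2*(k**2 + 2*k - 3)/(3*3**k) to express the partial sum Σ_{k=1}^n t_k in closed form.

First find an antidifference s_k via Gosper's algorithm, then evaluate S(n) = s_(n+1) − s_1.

S(n) = 3**(-n - 1)*(3**(n + 1) - n**2 - 5*n - 3)

Step 1: r(k) = k*(k + 4)/(3*(k**2 + 2*k - 3)).
Normal form (A,B,C) = (1/3, 1, k**2 + 2*k - 3).
Need (1/3)·f(k+1) − (1)·f(k) = k**2 + 2*k - 3.
From deg A=0, deg B=0, deg C=2: d=2.
Coefficient equations give f(k) = -3*(k**2 + 3*k - 1)/2.
Get s_k = R·t_k = (-k**2 - 3*k + 1)/3**k with R(k) = B(k−1)f(k)/C(k) = -3*(k**2 + 3*k - 1)/(2*(k - 1)*(k + 3)).
Verify: 2*(k**2 + 2*k - 3)/(3*3**k) matches t_k.
Telescope: S(n) = s_(n+1) − s_(1) = 3**(-n - 1)*(-n**2 - 5*n - 3) − (-1) = 3**(-n - 1)*(3**(n + 1) - n**2 - 5*n - 3).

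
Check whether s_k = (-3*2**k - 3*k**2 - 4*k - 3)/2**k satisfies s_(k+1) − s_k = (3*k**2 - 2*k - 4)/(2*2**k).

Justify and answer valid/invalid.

Valid — Δs_k = t_k.

s_(k+1) = (-6*2**k - 3*k**2 - 10*k - 10)/(2*2**k)
s_(k+1) − s_k = (3*k**2 - 2*k - 4)/(2*2**k)
(s_(k+1) − s_k) − t_k = 0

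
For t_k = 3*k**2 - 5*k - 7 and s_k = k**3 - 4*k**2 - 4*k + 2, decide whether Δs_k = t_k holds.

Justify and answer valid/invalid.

Valid — Δs_k = t_k.

s_(k+1) = k**3 - k**2 - 9*k - 5
s_(k+1) − s_k = 3*k**2 - 5*k - 7
(s_(k+1) − s_k) − t_k = 0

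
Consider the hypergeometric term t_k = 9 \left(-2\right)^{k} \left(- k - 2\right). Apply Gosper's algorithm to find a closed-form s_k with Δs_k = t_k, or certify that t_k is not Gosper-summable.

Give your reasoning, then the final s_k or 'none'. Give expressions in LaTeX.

r(k) = 2*(-k - 3)/(k + 2) after simplifying.
Normal form (A,B,C) = (-2, 1, k + 2).
Need (-2)·f(k+1) − (1)·f(k) = k + 2.
Bound: deg f ≤ 1.
Coefficient equations give f(k) = -(3*k + 4)/9.
Then R = B(k−1)f/C = -(3*k + 4)/(9*(k + 2)), so s_k = R(k)·t_k = (-2)**k*(3*k + 4).
Check: Δs_k = 9*(-2)**k*(-k - 2). ✓

s_k = \left(-2\right)^{k} \left(3 k + 4\right)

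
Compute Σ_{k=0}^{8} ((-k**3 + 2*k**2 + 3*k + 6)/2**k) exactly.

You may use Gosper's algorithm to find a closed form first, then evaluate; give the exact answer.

Compute t_(k+1)/t_k: get (k**3 + k**2 - 4*k - 10)/(2*(k**3 - 2*k**2 - 3*k - 6)).
So A=1/2 and B=1, with C=k**3 - 2*k**2 - 3*k - 6.
f must satisfy (1/2)·f(k+1) − (1)·f(k) = k**3 - 2*k**2 - 3*k - 6.
Degrees (0,0,3) ⇒ d ≤ 3.
Solve for f: f(k) = -2*(k**3 + k**2 + 2*k - 2) (degree 3 ≤ 3).
Certificate R = B(k−1)f/C = -2*(k**3 + k**2 + 2*k - 2)/(k**3 - 2*k**2 - 3*k - 6) gives s_k = 2**(1 - k)*(k**3 + k**2 + 2*k - 2).
Verify: (-k**3 + 2*k**2 + 3*k + 6)/2**k matches t_k.
Telescoping: Σ = s_(9) − s_(0) = 413/128 − (-4) = 925/128.

Σ = 925/128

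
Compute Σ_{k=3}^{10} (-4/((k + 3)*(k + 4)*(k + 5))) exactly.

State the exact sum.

Σ = -4/105

The ratio is (k + 3)/(k + 6).
Take A(k)=k + 3, B(k)=k + 6, C(k)=1.
f must satisfy (k + 3)·f(k+1) − (k + 5)·f(k) = 1.
From deg A=1, deg B=1, deg C=0: d=2.
Coefficient equations give f(k) = k*(k + 7)/24.
Then R = B(k−1)f/C = k*(k + 5)*(k + 7)/24, so s_k = R(k)·t_k = k*(-k - 7)/(6*(k + 3)*(k + 4)).
s_(k+1) − s_k = -4/(k**3 + 12*k**2 + 47*k + 60) = t_k.
Evaluate s at k=11 and k=3: -11/70 and -5/42; difference -4/105.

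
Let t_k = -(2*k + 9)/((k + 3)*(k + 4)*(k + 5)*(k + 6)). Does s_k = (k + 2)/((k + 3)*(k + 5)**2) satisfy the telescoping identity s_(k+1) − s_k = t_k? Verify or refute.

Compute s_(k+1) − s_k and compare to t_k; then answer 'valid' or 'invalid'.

s_(k+1) = (k + 3)/((k + 4)*(k + 6)**2)
s_(k+1) − s_k = (-(k + 2)*(k + 4)*(k + 6)**2 + (k + 3)**2*(k + 5)**2)/((k + 3)*(k + 4)*(k + 5)**2*(k + 6)**2)
(s_(k+1) − s_k) − t_k = 3*(3*k**2 + 29*k + 69)/(k**6 + 29*k**5 + 347*k**4 + 2191*k**3 + 7692*k**2 + 14220*k + 10800)

Invalid: residual 3*(3*k**2 + 29*k + 69)/(k**6 + 29*k**5 + 347*k**4 + 2191*k**3 + 7692*k**2 + 14220*k + 10800) ≠ 0.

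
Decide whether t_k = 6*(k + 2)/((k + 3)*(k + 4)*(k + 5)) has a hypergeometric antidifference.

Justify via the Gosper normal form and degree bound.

Yes. s_k = k*(5*k + 11)/(4*(k + 3)*(k + 4)).

t_(k+1)/t_k = (k + 3)**2/((k + 2)*(k + 6)).
Normal form (A,B,C) = (k + 3, k + 6, k + 2).
Solve (k + 3)·f(k+1) − (k + 5)·f(k) = k + 2.
deg f ≤ 2 (via 1,1,1).
Coefficient equations give f(k) = k*(5*k + 11)/24.
Certificate R = B(k−1)f/C = k*(k + 5)*(5*k + 11)/(24*(k + 2)) gives s_k = k*(5*k + 11)/(4*(k + 3)*(k + 4)).
s_(k+1) − s_k = 6*(k + 2)/(k**3 + 12*k**2 + 47*k + 60) = t_k.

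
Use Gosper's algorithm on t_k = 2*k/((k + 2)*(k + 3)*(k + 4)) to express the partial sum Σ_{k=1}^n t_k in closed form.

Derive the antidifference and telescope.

r(k) = (k + 1)*(k + 2)/(k*(k + 5)) after simplifying.
A = k + 2, B = k + 5, C = k.
Key eq: (k + 2)·f(k+1) = (k + 4)·f(k) + (k).
deg f ≤ 2 (via 1,1,1).
Coefficient equations give f(k) = k*(k - 1)/6.
R(k) = B(k−1)·f(k)/C(k) = (k - 1)*(k + 4)/6; s_k = R·t_k = k*(k - 1)/(3*(k + 2)*(k + 3)).
Verify: 2*k/(k**3 + 9*k**2 + 26*k + 24) matches t_k.
Telescope: S(n) = s_(n+1) − s_(1) = n*(n + 1)/(3*(n**2 + 7*n + 12)) − (0) = n*(n + 1)/(3*(n**2 + 7*n + 12)).

S(n) = n*(n + 1)/(3*(n**2 + 7*n + 12))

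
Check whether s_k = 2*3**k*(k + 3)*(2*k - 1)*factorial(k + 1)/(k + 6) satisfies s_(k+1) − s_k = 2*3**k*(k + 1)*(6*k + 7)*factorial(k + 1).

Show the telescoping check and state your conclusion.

Invalid: residual -6*3**k*(6*k**3 + 49*k**2 + 83*k + 43)*factorial(k + 1)/((k + 6)*(k + 7)) ≠ 0.

s_(k+1) = 6*3**k*(k + 4)*(2*k + 1)*factorial(k + 2)/(k + 7)
s_(k+1) − s_k = 2*3**k*(6*k**4 + 73*k**3 + 281*k**2 + 388*k + 165)*factorial(k + 1)/((k + 6)*(k + 7))
(s_(k+1) − s_k) − t_k = -6*3**k*(6*k**3 + 49*k**2 + 83*k + 43)*factorial(k + 1)/((k + 6)*(k + 7))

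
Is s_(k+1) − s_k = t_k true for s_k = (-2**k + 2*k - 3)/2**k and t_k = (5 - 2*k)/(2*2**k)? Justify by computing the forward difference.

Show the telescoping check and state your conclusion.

Valid — Δs_k = t_k.

s_(k+1) = -1 + k/2**k - 1/(2*2**k)
s_(k+1) − s_k = (5 - 2*k)/(2*2**k)
(s_(k+1) − s_k) − t_k = 0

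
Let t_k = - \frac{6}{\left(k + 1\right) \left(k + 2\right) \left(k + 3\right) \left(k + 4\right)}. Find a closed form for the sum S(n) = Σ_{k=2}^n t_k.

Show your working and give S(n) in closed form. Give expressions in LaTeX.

S(n) = \frac{- n^{3} - 9 n^{2} - 26 n + 36}{30 \left(n^{3} + 9 n^{2} + 26 n + 24\right)}

Ratio r(k) = (k + 1)/(k + 5).
Factor: A=k + 1; B=k + 5; C=1.
Solve (k + 1)·f(k+1) − (k + 4)·f(k) = 1.
Degrees (1,1,0) ⇒ d ≤ 3.
Coefficient equations give f(k) = k*(k**2 + 6*k + 11)/18.
R(k) = B(k−1)·f(k)/C(k) = k*(k + 4)*(k**2 + 6*k + 11)/18; s_k = R·t_k = k*(-k**2 - 6*k - 11)/(3*(k + 1)*(k + 2)*(k + 3)).
Check: Δs_k = -6/(k**4 + 10*k**3 + 35*k**2 + 50*k + 24). ✓
Σ_(k=2)^n t_k = s_(n+1) − s_(2) = ((-n**3 - 9*n**2 - 26*n - 18)/(3*(n**3 + 9*n**2 + 26*n + 24))) − (-3/10), i.e. (-n**3 - 9*n**2 - 26*n + 36)/(30*(n**3 + 9*n**2 + 26*n + 24)).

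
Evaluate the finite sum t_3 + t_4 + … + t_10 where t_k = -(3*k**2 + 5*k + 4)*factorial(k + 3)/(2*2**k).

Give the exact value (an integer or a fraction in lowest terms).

Σ = -1234457775

The ratio is (k + 4)*(5*k + 3*(k + 1)**2 + 9)/(2*(3*k**2 + 5*k + 4)).
Factor: A=k/2 + 2; B=1; C=k**2 + 5*k/3 + 4/3.
Solve (k/2 + 2)·f(k+1) − (1)·f(k) = k**2 + 5*k/3 + 4/3.
From deg A=1, deg B=0, deg C=2: d=1.
Coefficient equations give f(k) = 2*(3*k - 4)/3.
Then R = B(k−1)f/C = 2*(3*k - 4)/(3*k**2 + 5*k + 4), so s_k = R(k)·t_k = -(3*k - 4)*factorial(k + 3)/2**k.
Check: Δs_k = -(3*k**2 + 5*k + 4)*factorial(k + 3)/(2*2**k). ✓
Evaluate s at k=11 and k=3: -1234458225 and -450; difference -1234457775.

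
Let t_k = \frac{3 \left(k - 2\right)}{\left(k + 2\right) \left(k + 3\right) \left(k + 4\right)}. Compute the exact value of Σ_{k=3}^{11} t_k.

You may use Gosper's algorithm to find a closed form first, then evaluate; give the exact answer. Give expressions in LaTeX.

The ratio is (k - 1)*(k + 2)/((k - 2)*(k + 5)).
So A=k + 2 and B=k + 5, with C=k - 2.
Set up (k + 2)·f(k+1) − (k + 4)·f(k) − (k - 2) = 0.
Degrees (1,1,1) ⇒ d ≤ 2.
Match coefficients ⇒ f(k) = -k.
Certificate R = B(k−1)f/C = -k*(k + 4)/(k - 2) gives s_k = -3*k/((k + 2)*(k + 3)).
s_(k+1) − s_k = 3*(k - 2)/(k**3 + 9*k**2 + 26*k + 24) = t_k.
Sum = s_(12) − s_(3); s_(12) = -6/35, s_(3) = -3/10 ⇒ 9/70.

Σ = 9/70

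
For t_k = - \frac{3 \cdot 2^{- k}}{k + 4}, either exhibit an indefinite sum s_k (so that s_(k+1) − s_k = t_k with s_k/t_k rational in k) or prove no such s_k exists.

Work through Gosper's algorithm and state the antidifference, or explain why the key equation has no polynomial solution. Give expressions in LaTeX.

none (Gosper's algorithm certifies no s_k)

Ratio r(k) = (k + 4)/(2*(k + 5)).
Normal form (A,B,C) = (k/2 + 2, k + 5, 1).
Need (k/2 + 2)·f(k+1) − (k + 4)·f(k) = 1.
d = -1 from the (1,1,0) case.
deg f ≤ -1 is impossible — no certificate.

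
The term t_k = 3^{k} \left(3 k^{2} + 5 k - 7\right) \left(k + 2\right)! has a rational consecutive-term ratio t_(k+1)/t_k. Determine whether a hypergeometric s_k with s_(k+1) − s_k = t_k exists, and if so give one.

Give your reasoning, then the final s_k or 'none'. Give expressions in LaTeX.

s_k = 3^{k} \left(k - 2\right) \left(k + 2\right)!

Ratio r(k) = 3*(3*k**3 + 20*k**2 + 34*k + 3)/(3*k**2 + 5*k - 7).
Gosper form: A/B · C(k+1)/C(k) with A=3*k + 9, B=1, C=k**2 + 5*k/3 - 7/3.
Key eq: (3*k + 9)·f(k+1) = (1)·f(k) + (k**2 + 5*k/3 - 7/3).
deg f ≤ 1 (via 1,0,2).
Match coefficients ⇒ f(k) = (k - 2)/3.
R(k) = B(k−1)·f(k)/C(k) = (k - 2)/(3*k**2 + 5*k - 7); s_k = R·t_k = 3**k*(k - 2)*factorial(k + 2).
Verify: 3**k*(3*k**2 + 5*k - 7)*factorial(k + 2) matches t_k.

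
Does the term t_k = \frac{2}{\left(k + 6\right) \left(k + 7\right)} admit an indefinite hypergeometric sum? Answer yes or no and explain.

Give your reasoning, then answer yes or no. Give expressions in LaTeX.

Yes. s_k = \frac{k}{3 \left(k + 6\right)}.

t_(k+1)/t_k = (k + 6)/(k + 8).
Factor: A=k + 6; B=k + 8; C=1.
Need (k + 6)·f(k+1) − (k + 7)·f(k) = 1.
d = 1 from the (1,1,0) case.
Match coefficients ⇒ f(k) = k/6.
R(k) = B(k−1)·f(k)/C(k) = k*(k + 7)/6; s_k = R·t_k = k/(3*(k + 6)).
Check: Δs_k = 2/(k**2 + 13*k + 42). ✓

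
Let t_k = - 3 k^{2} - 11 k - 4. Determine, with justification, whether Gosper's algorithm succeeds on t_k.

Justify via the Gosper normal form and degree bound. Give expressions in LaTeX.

Step 1: r(k) = (3*k**2 + 17*k + 18)/(3*k**2 + 11*k + 4).
A = 1, B = 1, C = k**2 + 11*k/3 + 4/3.
Need (1)·f(k+1) − (1)·f(k) = k**2 + 11*k/3 + 4/3.
deg f ≤ 3 (via 0,0,2).
Solve for f: f(k) = k*(k**2 + 4*k - 1)/3 (degree 3 ≤ 3).
So s_k = (B(k−1)f/C)·t_k = (k*(k**2 + 4*k - 1)/(3*k**2 + 11*k + 4))·t_k = k*(-k**2 - 4*k + 1).
Check: Δs_k = -3*k**2 - 11*k - 4. ✓

Yes. s_k = k \left(- k^{2} - 4 k + 1\right).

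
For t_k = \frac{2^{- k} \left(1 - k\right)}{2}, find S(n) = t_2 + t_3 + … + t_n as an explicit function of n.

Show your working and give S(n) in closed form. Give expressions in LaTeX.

S(n) = 2^{- n - 1} \left(- 2^{n} + n + 1\right)

The ratio is k/(2*(k - 1)).
Gosper form: A/B · C(k+1)/C(k) with A=1/2, B=1, C=k - 1.
Need (1/2)·f(k+1) − (1)·f(k) = k - 1.
Degrees (0,0,1) ⇒ d ≤ 1.
Solve for f: f(k) = -2*k (degree 1 ≤ 1).
Then R = B(k−1)f/C = -2*k/(k - 1), so s_k = R(k)·t_k = k/2**k.
Check: Δs_k = (1 - k)/(2*2**k). ✓
s_(n+1) = 2**(-n - 1)*(n + 1) and s_(2) = 1/2, so S(n) = 2**(-n - 1)*(-2**n + n + 1).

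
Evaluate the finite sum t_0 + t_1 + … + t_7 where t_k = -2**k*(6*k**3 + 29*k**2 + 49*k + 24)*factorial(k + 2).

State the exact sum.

Σ = -185794560000

Ratio r(k) = 2*(6*k**4 + 65*k**3 + 266*k**2 + 483*k + 324)/(6*k**3 + 29*k**2 + 49*k + 24).
A = 2*k + 6, B = 1, C = k**3 + 29*k**2/6 + 49*k/6 + 4.
Set up (2*k + 6)·f(k+1) − (1)·f(k) − (k**3 + 29*k**2/6 + 49*k/6 + 4) = 0.
deg f ≤ 2 (via 1,0,3).
Solve for f: f(k) = k*(3*k + 1)/6 (degree 2 ≤ 2).
R(k) = B(k−1)·f(k)/C(k) = k*(3*k + 1)/(6*k**3 + 29*k**2 + 49*k + 24); s_k = R·t_k = -2**k*k*(3*k + 1)*factorial(k + 2).
Verify: -2**k*(6*k**3 + 29*k**2 + 49*k + 24)*factorial(k + 2) matches t_k.
Sum = s_(8) − s_(0); s_(8) = -185794560000, s_(0) = 0 ⇒ -185794560000.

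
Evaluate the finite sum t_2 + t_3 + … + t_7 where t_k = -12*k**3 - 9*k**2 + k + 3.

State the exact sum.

t_(k+1)/t_k = (12*k**3 + 45*k**2 + 53*k + 17)/(12*k**3 + 9*k**2 - k - 3).
A = 1, B = 1, C = k**3 + 3*k**2/4 - k/12 - 1/4.
f must satisfy (1)·f(k+1) − (1)·f(k) = k**3 + 3*k**2/4 - k/12 - 1/4.
From deg A=0, deg B=0, deg C=3: d=4.
A polynomial solution: f(k) = k*(3*k**3 - 3*k**2 - 2*k - 1)/12.
R(k) = B(k−1)·f(k)/C(k) = k*(3*k**3 - 3*k**2 - 2*k - 1)/(12*k**3 + 9*k**2 - k - 3); s_k = R·t_k = k*(-3*k**3 + 3*k**2 + 2*k + 1).
Verify: -12*k**3 - 9*k**2 + k + 3 matches t_k.
Evaluate s at k=8 and k=2: -10616 and -14; difference -10602.

Σ = -10602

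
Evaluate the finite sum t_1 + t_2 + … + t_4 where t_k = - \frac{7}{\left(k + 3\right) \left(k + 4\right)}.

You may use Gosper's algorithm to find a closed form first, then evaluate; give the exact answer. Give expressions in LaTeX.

Ratio r(k) = (k + 3)/(k + 5).
Take A(k)=k + 3, B(k)=k + 5, C(k)=1.
Key eq: (k + 3)·f(k+1) = (k + 4)·f(k) + (1).
Degrees (1,1,0) ⇒ d ≤ 1.
Solving with deg f ≤ 1: f(k) = k/3.
Then R = B(k−1)f/C = k*(k + 4)/3, so s_k = R(k)·t_k = -7*k/(3*k + 9).
Check: Δs_k = -7/(k**2 + 7*k + 12). ✓
Sum = s_(5) − s_(1); s_(5) = -35/24, s_(1) = -7/12 ⇒ -7/8.

Σ = -7/8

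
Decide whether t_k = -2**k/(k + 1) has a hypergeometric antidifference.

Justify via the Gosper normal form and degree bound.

t_(k+1)/t_k = 2*(k + 1)/(k + 2).
Normal form (A,B,C) = (2*k + 2, k + 2, 1).
Solve (2*k + 2)·f(k+1) − (k + 1)·f(k) = 1.
d = -1 from the (1,1,0) case.
deg f ≤ -1 is impossible — no certificate.

No. Not Gosper-summable.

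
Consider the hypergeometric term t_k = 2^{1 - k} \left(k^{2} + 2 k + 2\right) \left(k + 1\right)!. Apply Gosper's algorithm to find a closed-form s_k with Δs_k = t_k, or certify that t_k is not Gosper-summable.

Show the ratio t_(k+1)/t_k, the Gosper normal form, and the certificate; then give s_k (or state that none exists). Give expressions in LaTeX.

s_k = 2^{2 - k} \left(k + 1\right) \left(k + 1\right)!

Compute t_(k+1)/t_k: get (k + 2)*(2*k + (k + 1)**2 + 4)/(2*(k**2 + 2*k + 2)).
So A=k/2 + 1 and B=1, with C=k**2 + 2*k + 2.
Set up (k/2 + 1)·f(k+1) − (1)·f(k) − (k**2 + 2*k + 2) = 0.
Bound: deg f ≤ 1.
Match coefficients ⇒ f(k) = 2*(k + 1).
Get s_k = R·t_k = 2**(2 - k)*(k + 1)*factorial(k + 1) with R(k) = B(k−1)f(k)/C(k) = 2*(k + 1)/(k**2 + 2*k + 2).
Verify: 2**(1 - k)*(k**2 + 2*k + 2)*factorial(k + 1) matches t_k.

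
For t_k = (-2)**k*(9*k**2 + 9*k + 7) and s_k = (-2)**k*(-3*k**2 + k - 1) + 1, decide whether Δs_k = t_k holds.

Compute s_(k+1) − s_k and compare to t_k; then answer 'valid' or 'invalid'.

s_(k+1) = (-2)**(k + 1)*(k - 3*(k + 1)**2) + 1
s_(k+1) − s_k = (-2)**k*(9*k**2 + 9*k + 7)
(s_(k+1) − s_k) − t_k = 0

valid; difference matches t_k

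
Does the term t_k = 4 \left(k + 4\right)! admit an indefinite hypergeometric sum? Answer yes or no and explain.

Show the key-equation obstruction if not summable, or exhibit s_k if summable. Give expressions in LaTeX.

r(k) = k + 5 after simplifying.
Take A(k)=k + 5, B(k)=1, C(k)=1.
Need (k + 5)·f(k+1) − (1)·f(k) = 1.
deg f ≤ -1 (via 1,0,0).
deg f ≤ -1 is impossible — no certificate.

No — key equation has no polynomial f.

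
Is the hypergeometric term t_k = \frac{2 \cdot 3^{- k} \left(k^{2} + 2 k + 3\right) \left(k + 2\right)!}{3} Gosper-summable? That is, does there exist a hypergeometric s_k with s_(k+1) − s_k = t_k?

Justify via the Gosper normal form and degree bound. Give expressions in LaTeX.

Compute t_(k+1)/t_k: get (k + 3)*(2*k + (k + 1)**2 + 5)/(3*(k**2 + 2*k + 3)).
So A=k/3 + 1 and B=1, with C=k**2 + 2*k + 3.
Solve (k/3 + 1)·f(k+1) − (1)·f(k) = k**2 + 2*k + 3.
Degrees (1,0,2) ⇒ d ≤ 1.
A polynomial solution: f(k) = 3*(k + 1).
Get s_k = R·t_k = 2*(k + 1)*factorial(k + 2)/3**k with R(k) = B(k−1)f(k)/C(k) = 3*(k + 1)/(k**2 + 2*k + 3).
Check: Δs_k = 2*(k**2 + 2*k + 3)*factorial(k + 2)/(3*3**k). ✓

Yes. s_k = 2 \cdot 3^{- k} \left(k + 1\right) \left(k + 2\right)!.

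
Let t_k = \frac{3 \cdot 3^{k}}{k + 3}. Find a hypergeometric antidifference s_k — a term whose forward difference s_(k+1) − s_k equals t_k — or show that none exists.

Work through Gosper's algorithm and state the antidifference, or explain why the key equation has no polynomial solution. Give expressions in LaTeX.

no hypergeometric antidifference exists

The ratio is 3*(k + 3)/(k + 4).
Take A(k)=3*k + 9, B(k)=k + 4, C(k)=1.
Key eq: (3*k + 9)·f(k+1) = (k + 3)·f(k) + (1).
d = -1 from the (1,1,0) case.
deg f ≤ -1 is impossible — no certificate.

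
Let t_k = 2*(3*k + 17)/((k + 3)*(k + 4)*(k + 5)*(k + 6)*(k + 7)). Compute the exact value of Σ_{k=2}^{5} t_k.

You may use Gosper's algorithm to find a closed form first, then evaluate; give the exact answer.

Σ = 7/1080

t_(k+1)/t_k = (k + 3)*(3*k + 20)/((k + 8)*(3*k + 17)).
Take A(k)=k + 3, B(k)=k + 8, C(k)=k + 17/3.
Need (k + 3)·f(k+1) − (k + 7)·f(k) = k + 17/3.
Bound: deg f ≤ 4.
Solving with deg f ≤ 4: f(k) = k*(k + 5)*(k**2 + 13*k + 54)/216.
So s_k = (B(k−1)f/C)·t_k = (k*(k + 5)*(k + 7)*(k**2 + 13*k + 54)/(72*(3*k + 17)))·t_k = k*(k**2 + 13*k + 54)/(36*(k**3 + 13*k**2 + 54*k + 72)).
Verify: 2*(3*k + 17)/(k**5 + 25*k**4 + 245*k**3 + 1175*k**2 + 2754*k + 2520) matches t_k.
Sum = s_(6) − s_(2); s_(6) = 7/270, s_(2) = 7/360 ⇒ 7/1080.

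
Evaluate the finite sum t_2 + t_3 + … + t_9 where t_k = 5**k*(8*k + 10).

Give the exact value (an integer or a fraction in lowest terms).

Σ = 195312400

Compute t_(k+1)/t_k: get 5*(4*k + 9)/(4*k + 5).
A = 5, B = 1, C = k + 5/4.
f must satisfy (5)·f(k+1) − (1)·f(k) = k + 5/4.
Bound: deg f ≤ 1.
Match coefficients ⇒ f(k) = k/4.
Then R = B(k−1)f/C = k/(4*k + 5), so s_k = R(k)·t_k = 2*5**k*k.
Δs = 5**k*(8*k + 10), as required.
Sum = s_(10) − s_(2); s_(10) = 195312500, s_(2) = 100 ⇒ 195312400.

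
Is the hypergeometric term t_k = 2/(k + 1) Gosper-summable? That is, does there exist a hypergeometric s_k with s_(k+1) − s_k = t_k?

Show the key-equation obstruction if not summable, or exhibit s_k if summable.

No. Not Gosper-summable.

The ratio is (k + 1)/(k + 2).
Take A(k)=k + 1, B(k)=k + 2, C(k)=1.
Need (k + 1)·f(k+1) − (k + 1)·f(k) = 1.
Degrees (1,1,0) ⇒ d ≤ 0.
Generic f = c0 gives residual -1; -1 = 0 cannot hold, so t_k is not Gosper-summable.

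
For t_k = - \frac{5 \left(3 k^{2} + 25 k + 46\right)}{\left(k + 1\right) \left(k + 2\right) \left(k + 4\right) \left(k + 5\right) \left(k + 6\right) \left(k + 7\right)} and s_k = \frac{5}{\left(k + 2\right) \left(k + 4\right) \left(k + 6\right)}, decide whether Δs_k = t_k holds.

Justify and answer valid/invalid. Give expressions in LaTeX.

Invalid: residual \frac{5 \left(4 k^{2} + 37 k + 81\right)}{k^{7} + 28 k^{6} + 322 k^{5} + 1960 k^{4} + 6769 k^{3} + 13132 k^{2} + 13068 k + 5040} ≠ 0.

s_(k+1) = 5/((k + 3)*(k + 5)*(k + 7))
s_(k+1) − s_k = 5/((k + 3)*(k + 5)*(k + 7)) - 5/((k + 2)*(k + 4)*(k + 6))
(s_(k+1) − s_k) − t_k = 5*(4*k**2 + 37*k + 81)/(k**7 + 28*k**6 + 322*k**5 + 1960*k**4 + 6769*k**3 + 13132*k**2 + 13068*k + 5040)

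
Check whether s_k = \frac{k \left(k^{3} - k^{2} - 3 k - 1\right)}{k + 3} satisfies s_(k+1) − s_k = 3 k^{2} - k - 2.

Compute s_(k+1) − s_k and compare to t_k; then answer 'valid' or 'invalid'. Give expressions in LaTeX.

s_(k+1) = (k**4 + 3*k**3 - 6*k - 4)/(k + 4)
s_(k+1) − s_k = (3*k**4 + 16*k**3 + 7*k**2 - 18*k - 12)/(k**2 + 7*k + 12)
(s_(k+1) − s_k) − t_k = 4*(-k**3 - 5*k**2 + 2*k + 3)/(k**2 + 7*k + 12)

Invalid: residual \frac{4 \left(- k^{3} - 5 k^{2} + 2 k + 3\right)}{k^{2} + 7 k + 12} ≠ 0.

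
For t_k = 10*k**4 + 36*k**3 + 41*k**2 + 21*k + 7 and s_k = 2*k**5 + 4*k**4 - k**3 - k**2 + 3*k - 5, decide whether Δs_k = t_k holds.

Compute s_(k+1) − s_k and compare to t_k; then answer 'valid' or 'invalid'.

s_(k+1) = 2*k**5 + 14*k**4 + 35*k**3 + 40*k**2 + 24*k + 2
s_(k+1) − s_k = 10*k**4 + 36*k**3 + 41*k**2 + 21*k + 7
(s_(k+1) − s_k) − t_k = 0

valid (s_(k+1) − s_k reduces to t_k)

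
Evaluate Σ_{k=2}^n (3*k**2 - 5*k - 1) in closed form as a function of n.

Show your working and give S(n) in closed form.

The ratio is (3*k**2 + k - 3)/(3*k**2 - 5*k - 1).
A = 1, B = 1, C = k**2 - 5*k/3 - 1/3.
Solve (1)·f(k+1) − (1)·f(k) = k**2 - 5*k/3 - 1/3.
From deg A=0, deg B=0, deg C=2: d=3.
Coefficient equations give f(k) = k*(k**2 - 4*k + 2)/3.
Get s_k = R·t_k = k*(k**2 - 4*k + 2) with R(k) = B(k−1)f(k)/C(k) = k*(k**2 - 4*k + 2)/(3*k**2 - 5*k - 1).
Check: Δs_k = 3*k**2 - 5*k - 1. ✓
Σ_(k=2)^n t_k = s_(n+1) − s_(2) = (n**3 - n**2 - 3*n - 1) − (-4), i.e. n**3 - n**2 - 3*n + 3.

S(n) = n**3 - n**2 - 3*n + 3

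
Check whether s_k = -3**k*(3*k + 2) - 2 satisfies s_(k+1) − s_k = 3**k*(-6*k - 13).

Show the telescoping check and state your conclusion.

s_(k+1) = -3*3**k*(3*k + 5) - 2
s_(k+1) − s_k = 3**k*(-6*k - 13)
(s_(k+1) − s_k) − t_k = 0

Valid: the claim telescopes to t_k.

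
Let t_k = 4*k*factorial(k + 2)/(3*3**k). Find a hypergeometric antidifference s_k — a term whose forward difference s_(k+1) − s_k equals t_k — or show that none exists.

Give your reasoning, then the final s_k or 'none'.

s_k = 4*factorial(k + 2)/3**k

Compute t_(k+1)/t_k: get (k + 1)*(k + 3)/(3*k).
Factor: A=k/3 + 1; B=1; C=k.
Need (k/3 + 1)·f(k+1) − (1)·f(k) = k.
Bound: deg f ≤ 0.
A polynomial solution: f(k) = 3.
So s_k = (B(k−1)f/C)·t_k = (3/k)·t_k = 4*factorial(k + 2)/3**k.
Verify: 4*k*factorial(k + 2)/(3*3**k) matches t_k.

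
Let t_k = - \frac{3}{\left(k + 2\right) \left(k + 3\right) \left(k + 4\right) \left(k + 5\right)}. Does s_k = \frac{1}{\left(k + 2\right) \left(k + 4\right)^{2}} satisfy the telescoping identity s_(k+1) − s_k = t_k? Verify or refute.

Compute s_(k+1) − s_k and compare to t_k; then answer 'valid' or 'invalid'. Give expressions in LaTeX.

s_(k+1) = 1/((k + 3)*(k + 5)**2)
s_(k+1) − s_k = 1/((k + 3)*(k + 5)**2) - 1/((k + 2)*(k + 4)**2)
(s_(k+1) − s_k) − t_k = (4*k + 17)/(k**6 + 23*k**5 + 217*k**4 + 1073*k**3 + 2926*k**2 + 4160*k + 2400)

Invalid: residual \frac{4 k + 17}{k^{6} + 23 k^{5} + 217 k^{4} + 1073 k^{3} + 2926 k^{2} + 4160 k + 2400} ≠ 0.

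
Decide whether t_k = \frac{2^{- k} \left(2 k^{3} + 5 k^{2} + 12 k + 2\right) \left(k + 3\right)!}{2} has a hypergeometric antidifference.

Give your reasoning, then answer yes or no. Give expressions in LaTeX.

t_(k+1)/t_k = (2*k**4 + 19*k**3 + 72*k**2 + 133*k + 84)/(2*(2*k**3 + 5*k**2 + 12*k + 2)).
Gosper form: A/B · C(k+1)/C(k) with A=k/2 + 2, B=1, C=k**3 + 5*k**2/2 + 6*k + 1.
f must satisfy (k/2 + 2)·f(k+1) − (1)·f(k) = k**3 + 5*k**2/2 + 6*k + 1.
Bound: deg f ≤ 2.
Match coefficients ⇒ f(k) = 2*k**2 - 3*k + 3.
Then R = B(k−1)f/C = 2*(2*k**2 - 3*k + 3)/(2*k**3 + 5*k**2 + 12*k + 2), so s_k = R(k)·t_k = (2*k**2 - 3*k + 3)*factorial(k + 3)/2**k.
s_(k+1) − s_k = (2*k**3 + 5*k**2 + 12*k + 2)*factorial(k + 3)/(2*2**k) = t_k.

Yes. s_k = 2^{- k} \left(2 k^{2} - 3 k + 3\right) \left(k + 3\right)!.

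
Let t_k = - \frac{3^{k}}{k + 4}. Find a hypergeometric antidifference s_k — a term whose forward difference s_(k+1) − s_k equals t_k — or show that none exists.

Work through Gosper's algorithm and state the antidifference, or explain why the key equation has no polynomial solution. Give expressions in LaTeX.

The ratio is 3*(k + 4)/(k + 5).
Normal form (A,B,C) = (3*k + 12, k + 5, 1).
Solve (3*k + 12)·f(k+1) − (k + 4)·f(k) = 1.
Bound: deg f ≤ -1.
Negative degree bound (-1): no f exists, t_k not Gosper-summable.

none (Gosper's algorithm certifies no s_k)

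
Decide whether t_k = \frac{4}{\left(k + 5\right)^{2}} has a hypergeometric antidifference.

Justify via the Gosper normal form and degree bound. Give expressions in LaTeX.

Ratio r(k) = (k + 5)**2/(k + 6)**2.
Gosper form: A/B · C(k+1)/C(k) with A=k**2 + 10*k + 25, B=k**2 + 12*k + 36, C=1.
Set up (k**2 + 10*k + 25)·f(k+1) − (k**2 + 10*k + 25)·f(k) − (1) = 0.
Degrees (2,2,0) ⇒ d ≤ 0.
Put f(k) = c0: A·f(k+1) − B(k−1)·f(k) − C = -1; need -1 = 0 — inconsistent ⇒ no f, not summable.

No — key equation has no polynomial f.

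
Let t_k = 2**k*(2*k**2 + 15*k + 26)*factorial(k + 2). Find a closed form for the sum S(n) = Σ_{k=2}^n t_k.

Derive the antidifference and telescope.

S(n) = 2*2**n*n*factorial(n + 3) + 10*2**n*factorial(n + 3) - 576

Ratio r(k) = 2*(2*k**3 + 25*k**2 + 100*k + 129)/(2*k**2 + 15*k + 26).
Normal form (A,B,C) = (2*k + 6, 1, k**2 + 15*k/2 + 13).
f must satisfy (2*k + 6)·f(k+1) − (1)·f(k) = k**2 + 15*k/2 + 13.
d = 1 from the (1,0,2) case.
Solving with deg f ≤ 1: f(k) = (k + 4)/2.
R(k) = B(k−1)·f(k)/C(k) = (k + 4)/(2*k**2 + 15*k + 26); s_k = R·t_k = 2**k*(k + 4)*factorial(k + 2).
Δs = 2**k*(2*k**2 + 15*k + 26)*factorial(k + 2), as required.
Telescope: S(n) = s_(n+1) − s_(2) = 2**(n + 1)*(n + 5)*factorial(n + 3) − (576) = 2*2**n*n*factorial(n + 3) + 10*2**n*factorial(n + 3) - 576.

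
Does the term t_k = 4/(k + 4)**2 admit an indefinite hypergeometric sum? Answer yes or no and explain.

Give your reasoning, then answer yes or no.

Compute t_(k+1)/t_k: get (k + 4)**2/(k + 5)**2.
A = k**2 + 8*k + 16, B = k**2 + 10*k + 25, C = 1.
Need (k**2 + 8*k + 16)·f(k+1) − (k**2 + 8*k + 16)·f(k) = 1.
deg f ≤ 0 (via 2,2,0).
f = c0 ⇒ A·f(k+1) − B(k−1)·f(k) − C = -1. The system {-1 = 0} is inconsistent; no antidifference.

No — t_k has no hypergeometric antidifference.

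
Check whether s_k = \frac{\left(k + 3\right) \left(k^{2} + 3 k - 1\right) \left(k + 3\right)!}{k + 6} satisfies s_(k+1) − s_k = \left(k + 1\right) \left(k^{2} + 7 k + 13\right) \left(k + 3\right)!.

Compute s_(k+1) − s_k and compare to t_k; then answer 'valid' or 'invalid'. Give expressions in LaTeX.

s_(k+1) = (k + 4)*(k**2 + 5*k + 3)*factorial(k + 4)/(k + 7)
s_(k+1) − s_k = (k**5 + 18*k**4 + 124*k**3 + 408*k**2 + 619*k + 309)*factorial(k + 3)/((k + 6)*(k + 7))
(s_(k+1) − s_k) − t_k = -3*(k**4 + 14*k**3 + 67*k**2 + 130*k + 79)*factorial(k + 3)/((k + 6)*(k + 7))

Invalid: residual - \frac{3 \left(k^{4} + 14 k^{3} + 67 k^{2} + 130 k + 79\right) \left(k + 3\right)!}{\left(k + 6\right) \left(k + 7\right)} ≠ 0.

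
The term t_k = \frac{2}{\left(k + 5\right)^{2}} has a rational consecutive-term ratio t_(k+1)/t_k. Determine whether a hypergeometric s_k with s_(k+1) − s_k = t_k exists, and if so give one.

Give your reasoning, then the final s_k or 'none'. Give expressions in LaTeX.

The ratio is (k + 5)**2/(k + 6)**2.
Normal form (A,B,C) = (k**2 + 10*k + 25, k**2 + 12*k + 36, 1).
Need (k**2 + 10*k + 25)·f(k+1) − (k**2 + 10*k + 25)·f(k) = 1.
Degrees (2,2,0) ⇒ d ≤ 0.
f = c0 ⇒ A·f(k+1) − B(k−1)·f(k) − C = -1. The system {-1 = 0} is inconsistent; no antidifference.

not Gosper-summable; s_k does not exist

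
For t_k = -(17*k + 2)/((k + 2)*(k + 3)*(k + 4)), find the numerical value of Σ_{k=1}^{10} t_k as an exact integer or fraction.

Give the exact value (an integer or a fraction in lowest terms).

Σ = -1955/1092

r(k) = (k + 2)*(17*k + 19)/((k + 5)*(17*k + 2)) after simplifying.
So A=k + 2 and B=k + 5, with C=k + 2/17.
Key eq: (k + 2)·f(k+1) = (k + 4)·f(k) + (k + 2/17).
Degrees (1,1,1) ⇒ d ≤ 2.
A polynomial solution: f(k) = k*(3*k - 2)/17.
Then R = B(k−1)f/C = k*(k + 4)*(3*k - 2)/(17*k + 2), so s_k = R(k)·t_k = k*(2 - 3*k)/((k + 2)*(k + 3)).
s_(k+1) − s_k = (-17*k - 2)/(k**3 + 9*k**2 + 26*k + 24) = t_k.
Telescoping: Σ = s_(11) − s_(1) = -341/182 − (-1/12) = -1955/1092.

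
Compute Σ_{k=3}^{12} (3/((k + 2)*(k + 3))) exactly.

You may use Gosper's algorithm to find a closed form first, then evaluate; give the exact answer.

Compute t_(k+1)/t_k: get (k + 2)/(k + 4).
Normal form (A,B,C) = (k + 2, k + 4, 1).
Set up (k + 2)·f(k+1) − (k + 3)·f(k) − (1) = 0.
From deg A=1, deg B=1, deg C=0: d=1.
Coefficient equations give f(k) = k/2.
Get s_k = R·t_k = 3*k/(2*(k + 2)) with R(k) = B(k−1)f(k)/C(k) = k*(k + 3)/2.
Verify: 3/(k**2 + 5*k + 6) matches t_k.
Sum = s_(13) − s_(3); s_(13) = 13/10, s_(3) = 9/10 ⇒ 2/5.

Σ = 2/5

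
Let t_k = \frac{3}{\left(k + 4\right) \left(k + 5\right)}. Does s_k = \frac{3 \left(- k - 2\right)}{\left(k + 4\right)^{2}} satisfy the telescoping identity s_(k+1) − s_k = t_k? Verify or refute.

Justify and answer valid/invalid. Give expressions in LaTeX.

s_(k+1) = 3*(-k - 3)/(k + 5)**2
s_(k+1) − s_k = 3*(k**2 + 5*k + 2)/(k**4 + 18*k**3 + 121*k**2 + 360*k + 400)
(s_(k+1) − s_k) − t_k = 6*(-2*k - 9)/(k**4 + 18*k**3 + 121*k**2 + 360*k + 400)

Invalid: residual \frac{6 \left(- 2 k - 9\right)}{k^{4} + 18 k^{3} + 121 k^{2} + 360 k + 400} ≠ 0.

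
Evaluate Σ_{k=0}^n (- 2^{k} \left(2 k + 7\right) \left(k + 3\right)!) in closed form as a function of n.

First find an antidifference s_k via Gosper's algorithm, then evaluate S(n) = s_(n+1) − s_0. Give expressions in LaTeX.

S(n) = - 2 \cdot 2^{n} \left(n + 4\right)! + 6

r(k) = 2*(k + 4)*(2*k + 9)/(2*k + 7) after simplifying.
So A=2*k + 8 and B=1, with C=k + 7/2.
f must satisfy (2*k + 8)·f(k+1) − (1)·f(k) = k + 7/2.
deg f ≤ 0 (via 1,0,1).
Match coefficients ⇒ f(k) = 1/2.
Certificate R = B(k−1)f/C = 1/(2*k + 7) gives s_k = -2**k*factorial(k + 3).
Verify: -2**k*(2*k + 7)*factorial(k + 3) matches t_k.
s_(n+1) = -2**(n + 1)*factorial(n + 4) and s_(0) = -6, so S(n) = -2*2**n*factorial(n + 4) + 6.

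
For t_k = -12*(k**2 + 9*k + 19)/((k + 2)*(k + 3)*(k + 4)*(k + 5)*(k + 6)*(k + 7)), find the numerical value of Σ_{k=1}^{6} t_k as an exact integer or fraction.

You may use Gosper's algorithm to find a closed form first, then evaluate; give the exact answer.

Σ = -1576/45045

Step 1: r(k) = (k + 2)*(9*k + (k + 1)**2 + 28)/((k + 8)*(k**2 + 9*k + 19)).
Gosper form: A/B · C(k+1)/C(k) with A=k + 2, B=k + 8, C=k**2 + 9*k + 19.
Need (k + 2)·f(k+1) − (k + 7)·f(k) = k**2 + 9*k + 19.
deg f ≤ 5 (via 1,1,2).
Coefficient equations give f(k) = k*(k + 3)*(k + 5)*(k**2 + 12*k + 44)/144.
Certificate R = B(k−1)f/C = k*(k + 3)*(k + 5)*(k + 7)*(k**2 + 12*k + 44)/(144*(k**2 + 9*k + 19)) gives s_k = k*(-k**2 - 12*k - 44)/(12*(k**3 + 12*k**2 + 44*k + 48)).
Verify: 12*(-k**2 - 9*k - 19)/(k**6 + 27*k**5 + 295*k**4 + 1665*k**3 + 5104*k**2 + 8028*k + 5040) matches t_k.
Σ_(k=1)^(6) t_k = s_(7) − s_(1) = -413/5148 − (-19/420) = -1576/45045.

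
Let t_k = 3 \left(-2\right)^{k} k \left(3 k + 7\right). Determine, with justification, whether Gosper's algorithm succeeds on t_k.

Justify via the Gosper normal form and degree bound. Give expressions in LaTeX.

Step 1: r(k) = -2*(k + 1)*(3*k + 10)/(k*(3*k + 7)).
So A=-2 and B=1, with C=k**2 + 7*k/3.
Solve (-2)·f(k+1) − (1)·f(k) = k**2 + 7*k/3.
From deg A=0, deg B=0, deg C=2: d=2.
Coefficient equations give f(k) = -(3*k**2 + 3*k - 4)/9.
So s_k = (B(k−1)f/C)·t_k = (-(3*k**2 + 3*k - 4)/(3*k*(3*k + 7)))·t_k = (-2)**k*(-3*k**2 - 3*k + 4).
Δs = 3*(-2)**k*k*(3*k + 7), as required.

Yes. s_k = \left(-2\right)^{k} \left(- 3 k^{2} - 3 k + 4\right).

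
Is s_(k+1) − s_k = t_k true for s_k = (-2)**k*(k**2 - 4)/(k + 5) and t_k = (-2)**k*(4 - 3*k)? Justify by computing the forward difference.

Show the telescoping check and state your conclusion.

s_(k+1) = (-2)**(k + 1)*((k + 1)**2 - 4)/(k + 6)
s_(k+1) − s_k = (-2)**k*(-3*k**3 - 20*k**2 - 10*k + 54)/(k**2 + 11*k + 30)
(s_(k+1) − s_k) − t_k = (-2)**k*(9*k**2 + 36*k - 66)/(k**2 + 11*k + 30)

Invalid: residual (-2)**k*(9*k**2 + 36*k - 66)/(k**2 + 11*k + 30) ≠ 0.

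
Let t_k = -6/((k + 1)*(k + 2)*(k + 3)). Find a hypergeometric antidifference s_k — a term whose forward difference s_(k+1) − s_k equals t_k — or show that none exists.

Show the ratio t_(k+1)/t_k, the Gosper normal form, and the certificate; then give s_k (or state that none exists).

s_k = 3*k*(-k - 3)/(2*(k + 1)*(k + 2))

Ratio r(k) = (k + 1)/(k + 4).
A = k + 1, B = k + 4, C = 1.
Need (k + 1)·f(k+1) − (k + 3)·f(k) = 1.
From deg A=1, deg B=1, deg C=0: d=2.
Match coefficients ⇒ f(k) = k*(k + 3)/4.
Then R = B(k−1)f/C = k*(k + 3)**2/4, so s_k = R(k)·t_k = 3*k*(-k - 3)/(2*(k + 1)*(k + 2)).
Δs = -6/(k**3 + 6*k**2 + 11*k + 6), as required.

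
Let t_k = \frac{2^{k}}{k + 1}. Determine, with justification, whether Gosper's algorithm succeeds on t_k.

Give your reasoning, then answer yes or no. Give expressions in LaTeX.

t_(k+1)/t_k = 2*(k + 1)/(k + 2).
A = 2*k + 2, B = k + 2, C = 1.
f must satisfy (2*k + 2)·f(k+1) − (k + 1)·f(k) = 1.
Degrees (1,1,0) ⇒ d ≤ -1.
deg f ≤ -1 is impossible — no certificate.

No — key equation has no polynomial f.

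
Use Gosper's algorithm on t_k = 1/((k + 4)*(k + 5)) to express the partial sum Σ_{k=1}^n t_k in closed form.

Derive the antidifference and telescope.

Compute t_(k+1)/t_k: get (k + 4)/(k + 6).
Normal form (A,B,C) = (k + 4, k + 6, 1).
Key eq: (k + 4)·f(k+1) = (k + 5)·f(k) + (1).
deg f ≤ 1 (via 1,1,0).
Match coefficients ⇒ f(k) = k/4.
So s_k = (B(k−1)f/C)·t_k = (k*(k + 5)/4)·t_k = k/(4*(k + 4)).
Check: Δs_k = 1/(k**2 + 9*k + 20). ✓
s_(n+1) = (n + 1)/(4*(n + 5)) and s_(1) = 1/20, so S(n) = n/(5*(n + 5)).

S(n) = n/(5*(n + 5))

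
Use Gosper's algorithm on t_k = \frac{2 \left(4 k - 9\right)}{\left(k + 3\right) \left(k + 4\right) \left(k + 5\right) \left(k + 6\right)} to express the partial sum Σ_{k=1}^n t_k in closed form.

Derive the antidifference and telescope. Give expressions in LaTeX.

Compute t_(k+1)/t_k: get (k + 3)*(4*k - 5)/((k + 7)*(4*k - 9)).
So A=k + 3 and B=k + 7, with C=k - 9/4.
f must satisfy (k + 3)·f(k+1) − (k + 6)·f(k) = k - 9/4.
deg f ≤ 3 (via 1,1,1).
A polynomial solution: f(k) = -k*(k**2 + 12*k + 167)/240.
So s_k = (B(k−1)f/C)·t_k = (-k*(k + 6)*(k**2 + 12*k + 167)/(60*(4*k - 9)))·t_k = k*(-k**2 - 12*k - 167)/(30*(k + 3)*(k + 4)*(k + 5)).
Check: Δs_k = 2*(4*k - 9)/(k**4 + 18*k**3 + 119*k**2 + 342*k + 360). ✓
s_(n+1) = (-n**3 - 15*n**2 - 194*n - 180)/(30*(n**3 + 15*n**2 + 74*n + 120)) and s_(1) = -1/20, so S(n) = n*(n**2 + 15*n - 166)/(60*(n**3 + 15*n**2 + 74*n + 120)).

S(n) = \frac{n \left(n^{2} + 15 n - 166\right)}{60 \left(n^{3} + 15 n^{2} + 74 n + 120\right)}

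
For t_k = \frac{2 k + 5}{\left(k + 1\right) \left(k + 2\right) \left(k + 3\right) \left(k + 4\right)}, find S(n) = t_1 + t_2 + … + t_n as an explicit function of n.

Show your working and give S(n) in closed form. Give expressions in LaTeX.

S(n) = \frac{n \left(n + 6\right)}{8 \left(n^{2} + 6 n + 8\right)}

Step 1: r(k) = (k + 1)*(2*k + 7)/((k + 5)*(2*k + 5)).
Normal form (A,B,C) = (k + 1, k + 5, k + 5/2).
Set up (k + 1)·f(k+1) − (k + 4)·f(k) − (k + 5/2) = 0.
deg f ≤ 3 (via 1,1,1).
Coefficient equations give f(k) = k*(k + 2)*(k + 4)/6.
Certificate R = B(k−1)f/C = k*(k + 2)*(k + 4)**2/(3*(2*k + 5)) gives s_k = k*(k + 4)/(3*(k**2 + 4*k + 3)).
Check: Δs_k = (2*k + 5)/(k**4 + 10*k**3 + 35*k**2 + 50*k + 24). ✓
Evaluate: s_(n+1) = (n**2 + 6*n + 5)/(3*(n**2 + 6*n + 8)); subtract s_(1) = 5/24 ⇒ S(n) = n*(n + 6)/(8*(n**2 + 6*n + 8)).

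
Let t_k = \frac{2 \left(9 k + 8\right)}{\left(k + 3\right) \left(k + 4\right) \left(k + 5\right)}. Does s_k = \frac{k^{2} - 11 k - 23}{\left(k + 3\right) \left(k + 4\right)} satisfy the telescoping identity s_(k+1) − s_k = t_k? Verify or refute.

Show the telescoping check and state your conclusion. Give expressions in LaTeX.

Valid: the claim telescopes to t_k.

s_(k+1) = (-11*k + (k + 1)**2 - 34)/((k + 4)*(k + 5))
s_(k+1) − s_k = 2*(9*k + 8)/(k**3 + 12*k**2 + 47*k + 60)
(s_(k+1) − s_k) − t_k = 0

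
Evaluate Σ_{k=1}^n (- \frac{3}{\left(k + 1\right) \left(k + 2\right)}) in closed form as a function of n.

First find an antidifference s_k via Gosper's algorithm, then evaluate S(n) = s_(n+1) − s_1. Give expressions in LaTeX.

S(n) = - \frac{3 n}{2 n + 4}

Compute t_(k+1)/t_k: get (k + 1)/(k + 3).
A = k + 1, B = k + 3, C = 1.
Key eq: (k + 1)·f(k+1) = (k + 2)·f(k) + (1).
d = 1 from the (1,1,0) case.
Coefficient equations give f(k) = k.
So s_k = (B(k−1)f/C)·t_k = (k*(k + 2))·t_k = -3*k/(k + 1).
Δs = -3/(k**2 + 3*k + 2), as required.
Telescope: S(n) = s_(n+1) − s_(1) = 3*(-n - 1)/(n + 2) − (-3/2) = -3*n/(2*n + 4).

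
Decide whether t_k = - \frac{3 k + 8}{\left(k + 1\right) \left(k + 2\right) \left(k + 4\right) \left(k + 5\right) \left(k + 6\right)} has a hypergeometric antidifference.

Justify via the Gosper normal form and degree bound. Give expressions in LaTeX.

Yes. s_k = \frac{k \left(- k^{2} - 10 k - 29\right)}{20 \left(k^{3} + 10 k^{2} + 29 k + 20\right)}.

r(k) = (k + 1)*(k + 4)*(3*k + 11)/((k + 3)*(k + 7)*(3*k + 8)) after simplifying.
A = k + 1, B = k + 7, C = k**2 + 17*k/3 + 8.
Need (k + 1)·f(k+1) − (k + 6)·f(k) = k**2 + 17*k/3 + 8.
d = 5 from the (1,1,2) case.
A polynomial solution: f(k) = k*(k + 2)*(k + 3)*(k**2 + 10*k + 29)/60.
Certificate R = B(k−1)f/C = k*(k + 2)*(k + 6)*(k**2 + 10*k + 29)/(20*(3*k + 8)) gives s_k = k*(-k**2 - 10*k - 29)/(20*(k**3 + 10*k**2 + 29*k + 20)).
Verify: (-3*k - 8)/(k**5 + 18*k**4 + 121*k**3 + 372*k**2 + 508*k + 240) matches t_k.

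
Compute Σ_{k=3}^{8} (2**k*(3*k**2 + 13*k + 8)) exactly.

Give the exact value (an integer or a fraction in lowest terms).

Σ = 128784

Step 1: r(k) = 2*(3*k**2 + 19*k + 24)/(3*k**2 + 13*k + 8).
Take A(k)=2, B(k)=1, C(k)=k**2 + 13*k/3 + 8/3.
Set up (2)·f(k+1) − (1)·f(k) − (k**2 + 13*k/3 + 8/3) = 0.
Degrees (0,0,2) ⇒ d ≤ 2.
Solve for f: f(k) = k*(3*k + 1)/3 (degree 2 ≤ 2).
Certificate R = B(k−1)f/C = k*(3*k + 1)/(3*k**2 + 13*k + 8) gives s_k = 2**k*k*(3*k + 1).
Verify: 2**k*(3*k**2 + 13*k + 8) matches t_k.
Σ_(k=3)^(8) t_k = s_(9) − s_(3) = 129024 − (240) = 128784.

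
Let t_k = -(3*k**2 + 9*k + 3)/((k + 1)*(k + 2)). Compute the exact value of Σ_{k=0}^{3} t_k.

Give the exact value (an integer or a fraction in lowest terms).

Σ = -48/5

t_(k+1)/t_k = (k + 1)*(3*k + (k + 1)**2 + 4)/((k + 3)*(k**2 + 3*k + 1)).
Normal form (A,B,C) = (k + 1, k + 3, k**2 + 3*k + 1).
Key eq: (k + 1)·f(k+1) = (k + 2)·f(k) + (k**2 + 3*k + 1).
From deg A=1, deg B=1, deg C=2: d=2.
Solving with deg f ≤ 2: f(k) = k**2.
Certificate R = B(k−1)f/C = k**2*(k + 2)/(k**2 + 3*k + 1) gives s_k = -3*k**2/(k + 1).
Check: Δs_k = 3*(-k**2 - 3*k - 1)/(k**2 + 3*k + 2). ✓
Evaluate s at k=4 and k=0: -48/5 and 0; difference -48/5.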